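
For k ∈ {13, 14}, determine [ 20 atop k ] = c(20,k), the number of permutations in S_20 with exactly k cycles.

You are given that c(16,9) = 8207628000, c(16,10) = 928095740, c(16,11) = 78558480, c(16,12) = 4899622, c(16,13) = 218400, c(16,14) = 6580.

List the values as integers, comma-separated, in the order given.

342252511900, 20692933630

@17  (17,10):928095740·16+8207628000→23057159840, (17,11):78558480·16+928095740→2185031420, (17,12):4899622·16+78558480→156952432, (17,13):218400·16+4899622→8394022, (17,14):6580·16+218400→323680
@18  (18,11):2185031420·17+23057159840→60202693980, (18,12):156952432·17+2185031420→4853222764, (18,13):8394022·17+156952432→299650806, (18,14):323680·17+8394022→13896582
@19  (19,12):4853222764·18+60202693980→147560703732, (19,13):299650806·18+4853222764→10246937272, (19,14):13896582·18+299650806→549789282
@20  (20,13):10246937272·19+147560703732→342252511900, (20,14):549789282·19+10246937272→20692933630
Read c(20,13) = 342252511900, c(20,14) = 20692933630.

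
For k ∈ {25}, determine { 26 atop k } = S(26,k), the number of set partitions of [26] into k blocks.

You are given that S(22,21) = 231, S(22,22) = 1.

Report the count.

325

r23: T_23,22=22×1+231=253; T_23,23=23×0+1=1
r24: T_24,23=23×1+253=276; T_24,24=24×0+1=1
r25: T_25,24=24×1+276=300; T_25,25=25×0+1=1
r26: T_26,25=25×1+300=325
Read S(26,25) = 325.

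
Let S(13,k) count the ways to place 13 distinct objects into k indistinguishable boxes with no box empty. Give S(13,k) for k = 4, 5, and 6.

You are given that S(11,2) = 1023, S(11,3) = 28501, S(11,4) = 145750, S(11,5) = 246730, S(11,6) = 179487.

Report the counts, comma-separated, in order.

r12: T_12,3=3×28501+1023=86526; T_12,4=4×145750+28501=611501; T_12,5=5×246730+145750=1379400; T_12,6=6×179487+246730=1323652
r13: T_13,4=4×611501+86526=2532530; T_13,5=5×1379400+611501=7508501; T_13,6=6×1323652+1379400=9321312
Read S(13,4) = 2532530, S(13,5) = 7508501, S(13,6) = 9321312.

2532530, 7508501, 9321312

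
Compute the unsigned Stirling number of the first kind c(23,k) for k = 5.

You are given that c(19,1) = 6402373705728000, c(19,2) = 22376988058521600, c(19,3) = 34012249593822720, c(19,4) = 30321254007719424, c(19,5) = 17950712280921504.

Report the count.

4280722865357147142912

row 20: T[20][2]=19·22376988058521600+6402373705728000=431565146817638400  T[20][3]=19·34012249593822720+22376988058521600=668609730341153280  T[20][4]=19·30321254007719424+34012249593822720=610116075740491776  T[20][5]=19·17950712280921504+30321254007719424=371384787345228000
row 21: T[21][3]=20·668609730341153280+431565146817638400=13803759753640704000  T[21][4]=20·610116075740491776+668609730341153280=12870931245150988800  T[21][5]=20·371384787345228000+610116075740491776=8037811822645051776
row 22: T[22][4]=21·12870931245150988800+13803759753640704000=284093315901811468800  T[22][5]=21·8037811822645051776+12870931245150988800=181664979520697076096
row 23: T[23][5]=22·181664979520697076096+284093315901811468800=4280722865357147142912
Read c(23,5) = 4280722865357147142912.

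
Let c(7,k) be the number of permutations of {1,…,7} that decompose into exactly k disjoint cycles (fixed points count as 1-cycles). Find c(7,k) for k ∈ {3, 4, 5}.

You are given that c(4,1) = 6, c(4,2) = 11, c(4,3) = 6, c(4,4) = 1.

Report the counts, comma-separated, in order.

1624, 735, 175

[5] T[5,1]:4*6+0=24 · T[5,2]:4*11+6=50 · T[5,3]:4*6+11=35 · T[5,4]:4*1+6=10 · T[5,5]:4*0+1=1
[6] T[6,2]:5*50+24=274 · T[6,3]:5*35+50=225 · T[6,4]:5*10+35=85 · T[6,5]:5*1+10=15
[7] T[7,3]:6*225+274=1624 · T[7,4]:6*85+225=735 · T[7,5]:6*15+85=175
Read c(7,3) = 1624, c(7,4) = 735, c(7,5) = 175.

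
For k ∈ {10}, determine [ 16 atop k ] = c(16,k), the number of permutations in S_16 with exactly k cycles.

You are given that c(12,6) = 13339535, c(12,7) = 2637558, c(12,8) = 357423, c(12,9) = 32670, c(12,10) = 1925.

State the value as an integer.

928095740

row 13: T[13][7]=12·2637558+13339535=44990231  T[13][8]=12·357423+2637558=6926634  T[13][9]=12·32670+357423=749463  T[13][10]=12·1925+32670=55770
row 14: T[14][8]=13·6926634+44990231=135036473  T[14][9]=13·749463+6926634=16669653  T[14][10]=13·55770+749463=1474473
row 15: T[15][9]=14·16669653+135036473=368411615  T[15][10]=14·1474473+16669653=37312275
row 16: T[16][10]=15·37312275+368411615=928095740
Read c(16,10) = 928095740.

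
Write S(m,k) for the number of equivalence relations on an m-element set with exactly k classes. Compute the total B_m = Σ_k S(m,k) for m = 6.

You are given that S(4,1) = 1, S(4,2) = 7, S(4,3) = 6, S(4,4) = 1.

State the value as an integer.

203

i=5: T(5,1)=0+1·1=1 | T(5,2)=1+2·7=15 | T(5,3)=7+3·6=25 | T(5,4)=6+4·1=10 | T(5,5)=1+5·0=1
i=6: T(6,1)=0+1·1=1 | T(6,2)=1+2·15=31 | T(6,3)=15+3·25=90 | T(6,4)=25+4·10=65 | T(6,5)=10+5·1=15 | T(6,6)=1+6·0=1
B_6 = ΣS(6,k) = 1+31+90+65+15+1 = 203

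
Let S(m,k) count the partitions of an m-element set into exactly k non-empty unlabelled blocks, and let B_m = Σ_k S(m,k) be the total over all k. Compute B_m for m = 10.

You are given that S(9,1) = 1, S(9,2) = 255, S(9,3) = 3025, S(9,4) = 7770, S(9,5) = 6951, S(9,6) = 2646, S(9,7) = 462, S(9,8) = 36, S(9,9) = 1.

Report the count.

i=10: T(10,1)=0+1·1=1 | T(10,2)=1+2·255=511 | T(10,3)=255+3·3025=9330 | T(10,4)=3025+4·7770=34105 | T(10,5)=7770+5·6951=42525 | T(10,6)=6951+6·2646=22827 | T(10,7)=2646+7·462=5880 | T(10,8)=462+8·36=750 | T(10,9)=36+9·1=45 | T(10,10)=1+10·0=1
B_10 = ΣS(10,k) = 1+511+9330+34105+42525+22827+5880+750+45+1 = 115975

115975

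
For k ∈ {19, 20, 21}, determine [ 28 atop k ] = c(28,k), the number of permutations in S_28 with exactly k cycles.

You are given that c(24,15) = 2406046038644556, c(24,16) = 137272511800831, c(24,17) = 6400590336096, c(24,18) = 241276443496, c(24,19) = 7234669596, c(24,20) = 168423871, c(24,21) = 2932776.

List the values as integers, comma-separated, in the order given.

60383004803151030, 2280730371654735, 71603372991150

row 25: T[25][16]=24·137272511800831+2406046038644556=5700586321864500  T[25][17]=24·6400590336096+137272511800831=290886679867135  T[25][18]=24·241276443496+6400590336096=12191224980000  T[25][19]=24·7234669596+241276443496=414908513800  T[25][20]=24·168423871+7234669596=11276842500  T[25][21]=24·2932776+168423871=238810495
row 26: T[26][17]=25·290886679867135+5700586321864500=12972753318542875  T[26][18]=25·12191224980000+290886679867135=595667304367135  T[26][19]=25·414908513800+12191224980000=22563937825000  T[26][20]=25·11276842500+414908513800=696829576300  T[26][21]=25·238810495+11276842500=17247104875
row 27: T[27][18]=26·595667304367135+12972753318542875=28460103232088385  T[27][19]=26·22563937825000+595667304367135=1182329687817135  T[27][20]=26·696829576300+22563937825000=40681506808800  T[27][21]=26·17247104875+696829576300=1145254303050
row 28: T[28][19]=27·1182329687817135+28460103232088385=60383004803151030  T[28][20]=27·40681506808800+1182329687817135=2280730371654735  T[28][21]=27·1145254303050+40681506808800=71603372991150
Read c(28,19) = 60383004803151030, c(28,20) = 2280730371654735, c(28,21) = 71603372991150.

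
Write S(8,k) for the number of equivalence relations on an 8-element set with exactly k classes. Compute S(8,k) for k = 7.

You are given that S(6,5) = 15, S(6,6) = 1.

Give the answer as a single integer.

i=7: T(7,6)=15+6·1=21 | T(7,7)=1+7·0=1
i=8: T(8,7)=21+7·1=28
Read S(8,7) = 28.

28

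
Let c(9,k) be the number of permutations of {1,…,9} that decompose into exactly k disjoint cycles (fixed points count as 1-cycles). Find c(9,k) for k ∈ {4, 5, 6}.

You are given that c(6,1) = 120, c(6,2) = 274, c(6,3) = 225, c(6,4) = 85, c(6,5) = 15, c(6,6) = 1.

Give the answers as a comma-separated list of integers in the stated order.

67284, 22449, 4536

[7] T[7,2]:6*274+120=1764 · T[7,3]:6*225+274=1624 · T[7,4]:6*85+225=735 · T[7,5]:6*15+85=175 · T[7,6]:6*1+15=21
[8] T[8,3]:7*1624+1764=13132 · T[8,4]:7*735+1624=6769 · T[8,5]:7*175+735=1960 · T[8,6]:7*21+175=322
[9] T[9,4]:8*6769+13132=67284 · T[9,5]:8*1960+6769=22449 · T[9,6]:8*322+1960=4536
Read c(9,4) = 67284, c(9,5) = 22449, c(9,6) = 4536.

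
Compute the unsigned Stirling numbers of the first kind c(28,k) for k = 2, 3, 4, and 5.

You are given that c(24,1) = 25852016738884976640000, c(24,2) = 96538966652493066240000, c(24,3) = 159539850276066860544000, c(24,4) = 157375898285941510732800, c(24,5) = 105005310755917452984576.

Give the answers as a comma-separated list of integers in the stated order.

42373564558110787183902720000, 73689668464006010184007680000, 77226989703299075087834112000, 55278125307966865191587481600

[25] T[25,1]:24*25852016738884976640000+0=620448401733239439360000 · T[25,2]:24*96538966652493066240000+25852016738884976640000=2342787216398718566400000 · T[25,3]:24*159539850276066860544000+96538966652493066240000=3925495373278097719296000 · T[25,4]:24*157375898285941510732800+159539850276066860544000=3936561409138663118131200 · T[25,5]:24*105005310755917452984576+157375898285941510732800=2677503356427960382362624
[26] T[26,1]:25*620448401733239439360000+0=15511210043330985984000000 · T[26,2]:25*2342787216398718566400000+620448401733239439360000=59190128811701203599360000 · T[26,3]:25*3925495373278097719296000+2342787216398718566400000=100480171548351161548800000 · T[26,4]:25*3936561409138663118131200+3925495373278097719296000=102339530601744675672576000 · T[26,5]:25*2677503356427960382362624+3936561409138663118131200=70874145319837672677196800
[27] T[27,1]:26*15511210043330985984000000+0=403291461126605635584000000 · T[27,2]:26*59190128811701203599360000+15511210043330985984000000=1554454559147562279567360000 · T[27,3]:26*100480171548351161548800000+59190128811701203599360000=2671674589068831403868160000 · T[27,4]:26*102339530601744675672576000+100480171548351161548800000=2761307967193712729035776000 · T[27,5]:26*70874145319837672677196800+102339530601744675672576000=1945067308917524165279692800
[28] T[28,2]:27*1554454559147562279567360000+403291461126605635584000000=42373564558110787183902720000 · T[28,3]:27*2671674589068831403868160000+1554454559147562279567360000=73689668464006010184007680000 · T[28,4]:27*2761307967193712729035776000+2671674589068831403868160000=77226989703299075087834112000 · T[28,5]:27*1945067308917524165279692800+2761307967193712729035776000=55278125307966865191587481600
Read c(28,2) = 42373564558110787183902720000, c(28,3) = 73689668464006010184007680000, c(28,4) = 77226989703299075087834112000, c(28,5) = 55278125307966865191587481600.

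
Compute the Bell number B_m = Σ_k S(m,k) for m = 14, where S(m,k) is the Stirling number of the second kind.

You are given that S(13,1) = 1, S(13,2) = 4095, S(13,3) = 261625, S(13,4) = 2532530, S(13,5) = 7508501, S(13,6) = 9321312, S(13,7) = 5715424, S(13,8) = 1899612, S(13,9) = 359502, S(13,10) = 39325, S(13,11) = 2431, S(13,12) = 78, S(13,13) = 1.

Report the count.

i=14: T(14,1)=0+1·1=1 | T(14,2)=1+2·4095=8191 | T(14,3)=4095+3·261625=788970 | T(14,4)=261625+4·2532530=10391745 | T(14,5)=2532530+5·7508501=40075035 | T(14,6)=7508501+6·9321312=63436373 | T(14,7)=9321312+7·5715424=49329280 | T(14,8)=5715424+8·1899612=20912320 | T(14,9)=1899612+9·359502=5135130 | T(14,10)=359502+10·39325=752752 | T(14,11)=39325+11·2431=66066 | T(14,12)=2431+12·78=3367 | T(14,13)=78+13·1=91 | T(14,14)=1+14·0=1
B_14 = ΣS(14,k) = 1+8191+788970+10391745+40075035+63436373+49329280+20912320+5135130+752752+66066+3367+91+1 = 190899322

190899322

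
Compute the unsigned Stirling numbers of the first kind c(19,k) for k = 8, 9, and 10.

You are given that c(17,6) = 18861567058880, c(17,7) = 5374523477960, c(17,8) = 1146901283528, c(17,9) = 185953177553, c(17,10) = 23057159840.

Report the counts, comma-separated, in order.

557921681547048, 102417740732658, 14710753408923

@18  (18,7):5374523477960·17+18861567058880→110228466184200, (18,8):1146901283528·17+5374523477960→24871845297936, (18,9):185953177553·17+1146901283528→4308105301929, (18,10):23057159840·17+185953177553→577924894833
@19  (19,8):24871845297936·18+110228466184200→557921681547048, (19,9):4308105301929·18+24871845297936→102417740732658, (19,10):577924894833·18+4308105301929→14710753408923
Read c(19,8) = 557921681547048, c(19,9) = 102417740732658, c(19,10) = 14710753408923.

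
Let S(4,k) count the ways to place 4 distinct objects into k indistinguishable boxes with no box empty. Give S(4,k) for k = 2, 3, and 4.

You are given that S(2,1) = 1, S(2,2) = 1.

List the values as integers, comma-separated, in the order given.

7, 6, 1

i=3: T(3,1)=0+1·1=1 | T(3,2)=1+2·1=3 | T(3,3)=1+3·0=1
i=4: T(4,2)=1+2·3=7 | T(4,3)=3+3·1=6 | T(4,4)=1+4·0=1
Read S(4,2) = 7, S(4,3) = 6, S(4,4) = 1.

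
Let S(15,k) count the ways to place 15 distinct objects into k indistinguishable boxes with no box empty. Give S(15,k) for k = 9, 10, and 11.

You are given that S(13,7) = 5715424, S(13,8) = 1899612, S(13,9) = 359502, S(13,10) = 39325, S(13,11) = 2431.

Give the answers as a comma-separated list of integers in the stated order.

row 14: T[14][8]=8·1899612+5715424=20912320  T[14][9]=9·359502+1899612=5135130  T[14][10]=10·39325+359502=752752  T[14][11]=11·2431+39325=66066
row 15: T[15][9]=9·5135130+20912320=67128490  T[15][10]=10·752752+5135130=12662650  T[15][11]=11·66066+752752=1479478
Read S(15,9) = 67128490, S(15,10) = 12662650, S(15,11) = 1479478.

67128490, 12662650, 1479478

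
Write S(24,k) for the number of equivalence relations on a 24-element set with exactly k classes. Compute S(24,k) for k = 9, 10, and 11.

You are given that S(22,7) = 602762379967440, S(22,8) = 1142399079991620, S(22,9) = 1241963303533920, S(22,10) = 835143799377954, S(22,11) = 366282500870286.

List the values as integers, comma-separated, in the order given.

120622574326072500, 108254081784931500, 63100165695775560

[23] T[23,8]:8*1142399079991620+602762379967440=9741955019900400 · T[23,9]:9*1241963303533920+1142399079991620=12320068811796900 · T[23,10]:10*835143799377954+1241963303533920=9593401297313460 · T[23,11]:11*366282500870286+835143799377954=4864251308951100
[24] T[24,9]:9*12320068811796900+9741955019900400=120622574326072500 · T[24,10]:10*9593401297313460+12320068811796900=108254081784931500 · T[24,11]:11*4864251308951100+9593401297313460=63100165695775560
Read S(24,9) = 120622574326072500, S(24,10) = 108254081784931500, S(24,11) = 63100165695775560.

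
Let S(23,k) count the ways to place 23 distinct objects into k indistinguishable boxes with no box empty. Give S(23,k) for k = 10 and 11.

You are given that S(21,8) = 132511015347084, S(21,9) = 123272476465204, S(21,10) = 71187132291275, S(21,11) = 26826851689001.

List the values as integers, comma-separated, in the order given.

@22  (22,9):123272476465204·9+132511015347084→1241963303533920, (22,10):71187132291275·10+123272476465204→835143799377954, (22,11):26826851689001·11+71187132291275→366282500870286
@23  (23,10):835143799377954·10+1241963303533920→9593401297313460, (23,11):366282500870286·11+835143799377954→4864251308951100
Read S(23,10) = 9593401297313460, S(23,11) = 4864251308951100.

9593401297313460, 4864251308951100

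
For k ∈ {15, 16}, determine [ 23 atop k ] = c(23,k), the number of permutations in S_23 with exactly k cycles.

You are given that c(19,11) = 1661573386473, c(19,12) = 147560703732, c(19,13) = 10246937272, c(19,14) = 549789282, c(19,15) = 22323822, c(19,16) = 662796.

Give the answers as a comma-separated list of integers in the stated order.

row 20: T[20][12]=19·147560703732+1661573386473=4465226757381  T[20][13]=19·10246937272+147560703732=342252511900  T[20][14]=19·549789282+10246937272=20692933630  T[20][15]=19·22323822+549789282=973941900  T[20][16]=19·662796+22323822=34916946
row 21: T[21][13]=20·342252511900+4465226757381=11310276995381  T[21][14]=20·20692933630+342252511900=756111184500  T[21][15]=20·973941900+20692933630=40171771630  T[21][16]=20·34916946+973941900=1672280820
row 22: T[22][14]=21·756111184500+11310276995381=27188611869881  T[22][15]=21·40171771630+756111184500=1599718388730  T[22][16]=21·1672280820+40171771630=75289668850
row 23: T[23][15]=22·1599718388730+27188611869881=62382416421941  T[23][16]=22·75289668850+1599718388730=3256091103430
Read c(23,15) = 62382416421941, c(23,16) = 3256091103430.

62382416421941, 3256091103430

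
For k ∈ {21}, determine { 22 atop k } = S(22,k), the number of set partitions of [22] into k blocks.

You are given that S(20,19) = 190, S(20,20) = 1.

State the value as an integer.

231

[21] T[21,20]:20*1+190=210 · T[21,21]:21*0+1=1
[22] T[22,21]:21*1+210=231
Read S(22,21) = 231.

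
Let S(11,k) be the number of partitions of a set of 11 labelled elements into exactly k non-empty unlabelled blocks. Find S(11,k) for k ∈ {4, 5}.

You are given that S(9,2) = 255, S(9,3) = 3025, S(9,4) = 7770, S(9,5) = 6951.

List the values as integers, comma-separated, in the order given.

145750, 246730

@10  (10,3):3025·3+255→9330, (10,4):7770·4+3025→34105, (10,5):6951·5+7770→42525
@11  (11,4):34105·4+9330→145750, (11,5):42525·5+34105→246730
Read S(11,4) = 145750, S(11,5) = 246730.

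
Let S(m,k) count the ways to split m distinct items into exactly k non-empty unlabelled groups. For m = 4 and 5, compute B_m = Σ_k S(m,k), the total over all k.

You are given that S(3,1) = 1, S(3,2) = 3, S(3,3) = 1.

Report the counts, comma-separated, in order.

15, 52

r4: T_4,1=1×1+0=1; T_4,2=2×3+1=7; T_4,3=3×1+3=6; T_4,4=4×0+1=1
r5: T_5,1=1×1+0=1; T_5,2=2×7+1=15; T_5,3=3×6+7=25; T_5,4=4×1+6=10; T_5,5=5×0+1=1
B_4 = ΣS(4,k) = 1+7+6+1 = 15
B_5 = ΣS(5,k) = 1+15+25+10+1 = 52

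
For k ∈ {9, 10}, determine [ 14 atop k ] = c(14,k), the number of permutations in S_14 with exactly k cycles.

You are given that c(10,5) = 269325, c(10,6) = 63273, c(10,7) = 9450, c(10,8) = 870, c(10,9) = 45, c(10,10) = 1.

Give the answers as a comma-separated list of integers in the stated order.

r11: T_11,6=10×63273+269325=902055; T_11,7=10×9450+63273=157773; T_11,8=10×870+9450=18150; T_11,9=10×45+870=1320; T_11,10=10×1+45=55
r12: T_12,7=11×157773+902055=2637558; T_12,8=11×18150+157773=357423; T_12,9=11×1320+18150=32670; T_12,10=11×55+1320=1925
r13: T_13,8=12×357423+2637558=6926634; T_13,9=12×32670+357423=749463; T_13,10=12×1925+32670=55770
r14: T_14,9=13×749463+6926634=16669653; T_14,10=13×55770+749463=1474473
Read c(14,9) = 16669653, c(14,10) = 1474473.

16669653, 1474473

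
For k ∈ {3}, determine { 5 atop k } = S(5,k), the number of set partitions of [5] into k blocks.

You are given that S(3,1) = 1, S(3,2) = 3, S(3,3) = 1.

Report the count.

[4] T[4,2]:2*3+1=7 · T[4,3]:3*1+3=6
[5] T[5,3]:3*6+7=25
Read S(5,3) = 25.

25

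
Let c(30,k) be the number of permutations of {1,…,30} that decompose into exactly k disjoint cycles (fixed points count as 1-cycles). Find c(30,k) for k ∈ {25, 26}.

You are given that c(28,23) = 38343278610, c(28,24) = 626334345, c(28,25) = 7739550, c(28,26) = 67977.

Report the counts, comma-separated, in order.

row 29: T[29][24]=28·626334345+38343278610=55880640270  T[29][25]=28·7739550+626334345=843041745  T[29][26]=28·67977+7739550=9642906
row 30: T[30][25]=29·843041745+55880640270=80328850875  T[30][26]=29·9642906+843041745=1122686019
Read c(30,25) = 80328850875, c(30,26) = 1122686019.

80328850875, 1122686019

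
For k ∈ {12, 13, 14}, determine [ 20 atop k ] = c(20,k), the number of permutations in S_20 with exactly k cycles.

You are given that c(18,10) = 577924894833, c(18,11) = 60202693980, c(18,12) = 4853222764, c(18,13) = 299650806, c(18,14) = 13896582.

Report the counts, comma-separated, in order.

4465226757381, 342252511900, 20692933630

r19: T_19,11=18×60202693980+577924894833=1661573386473; T_19,12=18×4853222764+60202693980=147560703732; T_19,13=18×299650806+4853222764=10246937272; T_19,14=18×13896582+299650806=549789282
r20: T_20,12=19×147560703732+1661573386473=4465226757381; T_20,13=19×10246937272+147560703732=342252511900; T_20,14=19×549789282+10246937272=20692933630
Read c(20,12) = 4465226757381, c(20,13) = 342252511900, c(20,14) = 20692933630.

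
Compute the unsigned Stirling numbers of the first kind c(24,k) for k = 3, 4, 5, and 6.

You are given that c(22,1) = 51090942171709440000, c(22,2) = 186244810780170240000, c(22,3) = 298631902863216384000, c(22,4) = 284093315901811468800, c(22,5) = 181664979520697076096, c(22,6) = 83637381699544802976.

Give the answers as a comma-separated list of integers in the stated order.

r23: T_23,2=22×186244810780170240000+51090942171709440000=4148476779335454720000; T_23,3=22×298631902863216384000+186244810780170240000=6756146673770930688000; T_23,4=22×284093315901811468800+298631902863216384000=6548684852703068697600; T_23,5=22×181664979520697076096+284093315901811468800=4280722865357147142912; T_23,6=22×83637381699544802976+181664979520697076096=2021687376910682741568
r24: T_24,3=23×6756146673770930688000+4148476779335454720000=159539850276066860544000; T_24,4=23×6548684852703068697600+6756146673770930688000=157375898285941510732800; T_24,5=23×4280722865357147142912+6548684852703068697600=105005310755917452984576; T_24,6=23×2021687376910682741568+4280722865357147142912=50779532534302850198976
Read c(24,3) = 159539850276066860544000, c(24,4) = 157375898285941510732800, c(24,5) = 105005310755917452984576, c(24,6) = 50779532534302850198976.

159539850276066860544000, 157375898285941510732800, 105005310755917452984576, 50779532534302850198976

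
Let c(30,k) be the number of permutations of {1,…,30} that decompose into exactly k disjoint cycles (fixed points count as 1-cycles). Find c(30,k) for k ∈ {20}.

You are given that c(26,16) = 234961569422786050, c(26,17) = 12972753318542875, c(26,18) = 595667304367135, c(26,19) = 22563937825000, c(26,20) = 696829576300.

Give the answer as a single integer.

[27] T[27,17]:26*12972753318542875+234961569422786050=572253155704900800 · T[27,18]:26*595667304367135+12972753318542875=28460103232088385 · T[27,19]:26*22563937825000+595667304367135=1182329687817135 · T[27,20]:26*696829576300+22563937825000=40681506808800
[28] T[28,18]:27*28460103232088385+572253155704900800=1340675942971287195 · T[28,19]:27*1182329687817135+28460103232088385=60383004803151030 · T[28,20]:27*40681506808800+1182329687817135=2280730371654735
[29] T[29,19]:28*60383004803151030+1340675942971287195=3031400077459516035 · T[29,20]:28*2280730371654735+60383004803151030=124243455209483610
[30] T[30,20]:29*124243455209483610+3031400077459516035=6634460278534540725
Read c(30,20) = 6634460278534540725.

6634460278534540725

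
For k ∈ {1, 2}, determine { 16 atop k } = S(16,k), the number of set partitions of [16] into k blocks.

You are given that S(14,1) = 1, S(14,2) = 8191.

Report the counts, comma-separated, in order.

1, 32767

@15  (15,1):1·1+0→1, (15,2):8191·2+1→16383
@16  (16,1):1·1+0→1, (16,2):16383·2+1→32767
Read S(16,1) = 1, S(16,2) = 32767.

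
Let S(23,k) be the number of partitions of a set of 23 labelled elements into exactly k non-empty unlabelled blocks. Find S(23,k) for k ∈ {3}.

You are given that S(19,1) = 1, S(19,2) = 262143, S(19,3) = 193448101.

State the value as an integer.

row 20: T[20][1]=1·1+0=1  T[20][2]=2·262143+1=524287  T[20][3]=3·193448101+262143=580606446
row 21: T[21][1]=1·1+0=1  T[21][2]=2·524287+1=1048575  T[21][3]=3·580606446+524287=1742343625
row 22: T[22][2]=2·1048575+1=2097151  T[22][3]=3·1742343625+1048575=5228079450
row 23: T[23][3]=3·5228079450+2097151=15686335501
Read S(23,3) = 15686335501.

15686335501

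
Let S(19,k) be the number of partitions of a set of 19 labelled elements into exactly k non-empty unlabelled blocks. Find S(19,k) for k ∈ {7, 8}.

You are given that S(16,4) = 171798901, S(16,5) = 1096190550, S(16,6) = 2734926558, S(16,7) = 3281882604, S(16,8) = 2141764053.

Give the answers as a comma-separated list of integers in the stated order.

1492924634839, 1709751003480

[17] T[17,5]:5*1096190550+171798901=5652751651 · T[17,6]:6*2734926558+1096190550=17505749898 · T[17,7]:7*3281882604+2734926558=25708104786 · T[17,8]:8*2141764053+3281882604=20415995028
[18] T[18,6]:6*17505749898+5652751651=110687251039 · T[18,7]:7*25708104786+17505749898=197462483400 · T[18,8]:8*20415995028+25708104786=189036065010
[19] T[19,7]:7*197462483400+110687251039=1492924634839 · T[19,8]:8*189036065010+197462483400=1709751003480
Read S(19,7) = 1492924634839, S(19,8) = 1709751003480.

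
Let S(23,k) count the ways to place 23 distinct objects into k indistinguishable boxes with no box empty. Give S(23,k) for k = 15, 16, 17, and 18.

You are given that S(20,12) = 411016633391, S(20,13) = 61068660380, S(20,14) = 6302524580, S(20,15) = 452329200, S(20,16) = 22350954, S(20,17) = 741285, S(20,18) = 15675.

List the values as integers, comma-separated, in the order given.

i=21: T(21,13)=411016633391+13·61068660380=1204909218331 | T(21,14)=61068660380+14·6302524580=149304004500 | T(21,15)=6302524580+15·452329200=13087462580 | T(21,16)=452329200+16·22350954=809944464 | T(21,17)=22350954+17·741285=34952799 | T(21,18)=741285+18·15675=1023435
i=22: T(22,14)=1204909218331+14·149304004500=3295165281331 | T(22,15)=149304004500+15·13087462580=345615943200 | T(22,16)=13087462580+16·809944464=26046574004 | T(22,17)=809944464+17·34952799=1404142047 | T(22,18)=34952799+18·1023435=53374629
i=23: T(23,15)=3295165281331+15·345615943200=8479404429331 | T(23,16)=345615943200+16·26046574004=762361127264 | T(23,17)=26046574004+17·1404142047=49916988803 | T(23,18)=1404142047+18·53374629=2364885369
Read S(23,15) = 8479404429331, S(23,16) = 762361127264, S(23,17) = 49916988803, S(23,18) = 2364885369.

8479404429331, 762361127264, 49916988803, 2364885369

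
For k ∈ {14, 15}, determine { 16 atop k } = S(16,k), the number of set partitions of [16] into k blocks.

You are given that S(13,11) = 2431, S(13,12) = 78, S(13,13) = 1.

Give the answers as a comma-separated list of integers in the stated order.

6020, 120

[14] T[14,12]:12*78+2431=3367 · T[14,13]:13*1+78=91 · T[14,14]:14*0+1=1
[15] T[15,13]:13*91+3367=4550 · T[15,14]:14*1+91=105 · T[15,15]:15*0+1=1
[16] T[16,14]:14*105+4550=6020 · T[16,15]:15*1+105=120
Read S(16,14) = 6020, S(16,15) = 120.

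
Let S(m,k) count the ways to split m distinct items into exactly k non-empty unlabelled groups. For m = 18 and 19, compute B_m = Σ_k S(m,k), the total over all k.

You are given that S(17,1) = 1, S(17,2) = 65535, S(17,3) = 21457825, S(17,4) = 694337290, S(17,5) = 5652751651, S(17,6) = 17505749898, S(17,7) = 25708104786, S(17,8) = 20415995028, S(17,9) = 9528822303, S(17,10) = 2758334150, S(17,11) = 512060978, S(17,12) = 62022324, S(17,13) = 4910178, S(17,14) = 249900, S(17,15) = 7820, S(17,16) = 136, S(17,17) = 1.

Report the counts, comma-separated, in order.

682076806159, 5832742205057

i=18: T(18,1)=0+1·1=1 | T(18,2)=1+2·65535=131071 | T(18,3)=65535+3·21457825=64439010 | T(18,4)=21457825+4·694337290=2798806985 | T(18,5)=694337290+5·5652751651=28958095545 | T(18,6)=5652751651+6·17505749898=110687251039 | T(18,7)=17505749898+7·25708104786=197462483400 | T(18,8)=25708104786+8·20415995028=189036065010 | T(18,9)=20415995028+9·9528822303=106175395755 | T(18,10)=9528822303+10·2758334150=37112163803 | T(18,11)=2758334150+11·512060978=8391004908 | T(18,12)=512060978+12·62022324=1256328866 | T(18,13)=62022324+13·4910178=125854638 | T(18,14)=4910178+14·249900=8408778 | T(18,15)=249900+15·7820=367200 | T(18,16)=7820+16·136=9996 | T(18,17)=136+17·1=153 | T(18,18)=1+18·0=1
i=19: T(19,1)=0+1·1=1 | T(19,2)=1+2·131071=262143 | T(19,3)=131071+3·64439010=193448101 | T(19,4)=64439010+4·2798806985=11259666950 | T(19,5)=2798806985+5·28958095545=147589284710 | T(19,6)=28958095545+6·110687251039=693081601779 | T(19,7)=110687251039+7·197462483400=1492924634839 | T(19,8)=197462483400+8·189036065010=1709751003480 | T(19,9)=189036065010+9·106175395755=1144614626805 | T(19,10)=106175395755+10·37112163803=477297033785 | T(19,11)=37112163803+11·8391004908=129413217791 | T(19,12)=8391004908+12·1256328866=23466951300 | T(19,13)=1256328866+13·125854638=2892439160 | T(19,14)=125854638+14·8408778=243577530 | T(19,15)=8408778+15·367200=13916778 | T(19,16)=367200+16·9996=527136 | T(19,17)=9996+17·153=12597 | T(19,18)=153+18·1=171 | T(19,19)=1+19·0=1
B_18 = ΣS(18,k) = 1+131071+64439010+2798806985+28958095545+110687251039+197462483400+189036065010+106175395755+37112163803+8391004908+1256328866+125854638+8408778+367200+9996+153+1 = 682076806159
B_19 = ΣS(19,k) = 1+262143+193448101+11259666950+147589284710+693081601779+1492924634839+1709751003480+1144614626805+477297033785+129413217791+23466951300+2892439160+243577530+13916778+527136+12597+171+1 = 5832742205057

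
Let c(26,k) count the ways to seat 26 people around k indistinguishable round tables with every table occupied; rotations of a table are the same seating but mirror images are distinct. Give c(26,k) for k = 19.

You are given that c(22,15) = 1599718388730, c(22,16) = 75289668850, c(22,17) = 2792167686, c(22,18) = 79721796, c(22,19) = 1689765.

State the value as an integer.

22563937825000

i=23: T(23,16)=1599718388730+22·75289668850=3256091103430 | T(23,17)=75289668850+22·2792167686=136717357942 | T(23,18)=2792167686+22·79721796=4546047198 | T(23,19)=79721796+22·1689765=116896626
i=24: T(24,17)=3256091103430+23·136717357942=6400590336096 | T(24,18)=136717357942+23·4546047198=241276443496 | T(24,19)=4546047198+23·116896626=7234669596
i=25: T(25,18)=6400590336096+24·241276443496=12191224980000 | T(25,19)=241276443496+24·7234669596=414908513800
i=26: T(26,19)=12191224980000+25·414908513800=22563937825000
Read c(26,19) = 22563937825000.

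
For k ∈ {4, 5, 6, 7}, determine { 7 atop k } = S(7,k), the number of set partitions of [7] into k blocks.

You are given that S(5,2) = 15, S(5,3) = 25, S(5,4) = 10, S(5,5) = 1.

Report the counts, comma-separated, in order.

350, 140, 21, 1

@6  (6,3):25·3+15→90, (6,4):10·4+25→65, (6,5):1·5+10→15, (6,6):0·6+1→1
@7  (7,4):65·4+90→350, (7,5):15·5+65→140, (7,6):1·6+15→21, (7,7):0·7+1→1
Read S(7,4) = 350, S(7,5) = 140, S(7,6) = 21, S(7,7) = 1.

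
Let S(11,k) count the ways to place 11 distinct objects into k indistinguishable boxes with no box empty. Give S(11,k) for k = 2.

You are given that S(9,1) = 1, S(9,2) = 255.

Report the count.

1023

i=10: T(10,1)=0+1·1=1 | T(10,2)=1+2·255=511
i=11: T(11,2)=1+2·511=1023
Read S(11,2) = 1023.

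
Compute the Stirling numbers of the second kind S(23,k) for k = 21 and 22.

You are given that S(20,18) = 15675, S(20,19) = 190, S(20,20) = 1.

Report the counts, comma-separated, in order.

[21] T[21,19]:19*190+15675=19285 · T[21,20]:20*1+190=210 · T[21,21]:21*0+1=1
[22] T[22,20]:20*210+19285=23485 · T[22,21]:21*1+210=231 · T[22,22]:22*0+1=1
[23] T[23,21]:21*231+23485=28336 · T[23,22]:22*1+231=253
Read S(23,21) = 28336, S(23,22) = 253.

28336, 253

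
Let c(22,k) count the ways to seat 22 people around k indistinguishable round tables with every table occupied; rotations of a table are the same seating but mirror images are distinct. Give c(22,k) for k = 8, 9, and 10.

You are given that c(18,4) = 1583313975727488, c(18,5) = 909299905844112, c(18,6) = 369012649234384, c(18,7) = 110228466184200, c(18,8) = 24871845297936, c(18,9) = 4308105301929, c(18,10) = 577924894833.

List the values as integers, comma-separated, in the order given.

7744654310169576800, 1634980697246583456, 276019109275035346

row 19: T[19][5]=18·909299905844112+1583313975727488=17950712280921504  T[19][6]=18·369012649234384+909299905844112=7551527592063024  T[19][7]=18·110228466184200+369012649234384=2353125040549984  T[19][8]=18·24871845297936+110228466184200=557921681547048  T[19][9]=18·4308105301929+24871845297936=102417740732658  T[19][10]=18·577924894833+4308105301929=14710753408923
row 20: T[20][6]=19·7551527592063024+17950712280921504=161429736530118960  T[20][7]=19·2353125040549984+7551527592063024=52260903362512720  T[20][8]=19·557921681547048+2353125040549984=12953636989943896  T[20][9]=19·102417740732658+557921681547048=2503858755467550  T[20][10]=19·14710753408923+102417740732658=381922055502195
row 21: T[21][7]=20·52260903362512720+161429736530118960=1206647803780373360  T[21][8]=20·12953636989943896+52260903362512720=311333643161390640  T[21][9]=20·2503858755467550+12953636989943896=63030812099294896  T[21][10]=20·381922055502195+2503858755467550=10142299865511450
row 22: T[22][8]=21·311333643161390640+1206647803780373360=7744654310169576800  T[22][9]=21·63030812099294896+311333643161390640=1634980697246583456  T[22][10]=21·10142299865511450+63030812099294896=276019109275035346
Read c(22,8) = 7744654310169576800, c(22,9) = 1634980697246583456, c(22,10) = 276019109275035346.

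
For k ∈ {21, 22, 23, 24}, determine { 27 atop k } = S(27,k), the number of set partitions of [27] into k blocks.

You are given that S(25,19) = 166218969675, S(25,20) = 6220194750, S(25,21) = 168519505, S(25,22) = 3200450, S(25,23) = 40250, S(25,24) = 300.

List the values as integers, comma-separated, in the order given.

i=26: T(26,20)=166218969675+20·6220194750=290622864675 | T(26,21)=6220194750+21·168519505=9759104355 | T(26,22)=168519505+22·3200450=238929405 | T(26,23)=3200450+23·40250=4126200 | T(26,24)=40250+24·300=47450
i=27: T(27,21)=290622864675+21·9759104355=495564056130 | T(27,22)=9759104355+22·238929405=15015551265 | T(27,23)=238929405+23·4126200=333832005 | T(27,24)=4126200+24·47450=5265000
Read S(27,21) = 495564056130, S(27,22) = 15015551265, S(27,23) = 333832005, S(27,24) = 5265000.

495564056130, 15015551265, 333832005, 5265000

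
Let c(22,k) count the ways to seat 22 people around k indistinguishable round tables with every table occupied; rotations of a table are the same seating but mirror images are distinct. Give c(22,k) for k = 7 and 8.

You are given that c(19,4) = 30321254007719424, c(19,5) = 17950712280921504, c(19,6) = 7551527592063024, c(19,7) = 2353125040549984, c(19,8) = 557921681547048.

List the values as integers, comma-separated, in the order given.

@20  (20,5):17950712280921504·19+30321254007719424→371384787345228000, (20,6):7551527592063024·19+17950712280921504→161429736530118960, (20,7):2353125040549984·19+7551527592063024→52260903362512720, (20,8):557921681547048·19+2353125040549984→12953636989943896
@21  (21,6):161429736530118960·20+371384787345228000→3599979517947607200, (21,7):52260903362512720·20+161429736530118960→1206647803780373360, (21,8):12953636989943896·20+52260903362512720→311333643161390640
@22  (22,7):1206647803780373360·21+3599979517947607200→28939583397335447760, (22,8):311333643161390640·21+1206647803780373360→7744654310169576800
Read c(22,7) = 28939583397335447760, c(22,8) = 7744654310169576800.

28939583397335447760, 7744654310169576800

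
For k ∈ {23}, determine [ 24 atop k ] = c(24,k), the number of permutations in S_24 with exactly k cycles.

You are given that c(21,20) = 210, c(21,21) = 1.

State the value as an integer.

276

i=22: T(22,21)=210+21·1=231 | T(22,22)=1+21·0=1
i=23: T(23,22)=231+22·1=253 | T(23,23)=1+22·0=1
i=24: T(24,23)=253+23·1=276
Read c(24,23) = 276.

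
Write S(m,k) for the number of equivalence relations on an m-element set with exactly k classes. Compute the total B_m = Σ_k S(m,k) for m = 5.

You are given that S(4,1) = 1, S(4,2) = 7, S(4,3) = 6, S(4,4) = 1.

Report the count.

[5] T[5,1]:1*1+0=1 · T[5,2]:2*7+1=15 · T[5,3]:3*6+7=25 · T[5,4]:4*1+6=10 · T[5,5]:5*0+1=1
B_5 = ΣS(5,k) = 1+15+25+10+1 = 52

52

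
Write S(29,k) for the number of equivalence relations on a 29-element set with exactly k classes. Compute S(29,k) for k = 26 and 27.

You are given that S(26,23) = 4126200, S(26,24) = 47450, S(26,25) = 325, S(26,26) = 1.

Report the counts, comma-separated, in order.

@27  (27,24):47450·24+4126200→5265000, (27,25):325·25+47450→55575, (27,26):1·26+325→351, (27,27):0·27+1→1
@28  (28,25):55575·25+5265000→6654375, (28,26):351·26+55575→64701, (28,27):1·27+351→378
@29  (29,26):64701·26+6654375→8336601, (29,27):378·27+64701→74907
Read S(29,26) = 8336601, S(29,27) = 74907.

8336601, 74907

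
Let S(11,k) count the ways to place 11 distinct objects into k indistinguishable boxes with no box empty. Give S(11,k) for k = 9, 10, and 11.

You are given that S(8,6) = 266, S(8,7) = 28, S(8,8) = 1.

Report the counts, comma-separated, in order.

1155, 55, 1

[9] T[9,7]:7*28+266=462 · T[9,8]:8*1+28=36 · T[9,9]:9*0+1=1
[10] T[10,8]:8*36+462=750 · T[10,9]:9*1+36=45 · T[10,10]:10*0+1=1
[11] T[11,9]:9*45+750=1155 · T[11,10]:10*1+45=55 · T[11,11]:11*0+1=1
Read S(11,9) = 1155, S(11,10) = 55, S(11,11) = 1.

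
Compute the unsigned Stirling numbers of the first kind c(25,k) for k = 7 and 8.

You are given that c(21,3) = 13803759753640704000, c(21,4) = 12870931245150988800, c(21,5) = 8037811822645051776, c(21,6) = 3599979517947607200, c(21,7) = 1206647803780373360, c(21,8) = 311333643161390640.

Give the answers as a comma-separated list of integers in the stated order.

496910165055549644836800, 145901905527662649288000

@22  (22,4):12870931245150988800·21+13803759753640704000→284093315901811468800, (22,5):8037811822645051776·21+12870931245150988800→181664979520697076096, (22,6):3599979517947607200·21+8037811822645051776→83637381699544802976, (22,7):1206647803780373360·21+3599979517947607200→28939583397335447760, (22,8):311333643161390640·21+1206647803780373360→7744654310169576800
@23  (23,5):181664979520697076096·22+284093315901811468800→4280722865357147142912, (23,6):83637381699544802976·22+181664979520697076096→2021687376910682741568, (23,7):28939583397335447760·22+83637381699544802976→720308216440924653696, (23,8):7744654310169576800·22+28939583397335447760→199321978221066137360
@24  (24,6):2021687376910682741568·23+4280722865357147142912→50779532534302850198976, (24,7):720308216440924653696·23+2021687376910682741568→18588776355051949776576, (24,8):199321978221066137360·23+720308216440924653696→5304713715525445812976
@25  (25,7):18588776355051949776576·24+50779532534302850198976→496910165055549644836800, (25,8):5304713715525445812976·24+18588776355051949776576→145901905527662649288000
Read c(25,7) = 496910165055549644836800, c(25,8) = 145901905527662649288000.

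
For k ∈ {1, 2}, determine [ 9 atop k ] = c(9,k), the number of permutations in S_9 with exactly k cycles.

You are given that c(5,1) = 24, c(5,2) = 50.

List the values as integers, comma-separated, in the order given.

i=6: T(6,1)=0+5·24=120 | T(6,2)=24+5·50=274
i=7: T(7,1)=0+6·120=720 | T(7,2)=120+6·274=1764
i=8: T(8,1)=0+7·720=5040 | T(8,2)=720+7·1764=13068
i=9: T(9,1)=0+8·5040=40320 | T(9,2)=5040+8·13068=109584
Read c(9,1) = 40320, c(9,2) = 109584.

40320, 109584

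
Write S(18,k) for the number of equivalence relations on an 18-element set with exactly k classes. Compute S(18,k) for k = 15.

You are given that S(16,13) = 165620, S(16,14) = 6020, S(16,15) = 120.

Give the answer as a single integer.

367200

[17] T[17,14]:14*6020+165620=249900 · T[17,15]:15*120+6020=7820
[18] T[18,15]:15*7820+249900=367200
Read S(18,15) = 367200.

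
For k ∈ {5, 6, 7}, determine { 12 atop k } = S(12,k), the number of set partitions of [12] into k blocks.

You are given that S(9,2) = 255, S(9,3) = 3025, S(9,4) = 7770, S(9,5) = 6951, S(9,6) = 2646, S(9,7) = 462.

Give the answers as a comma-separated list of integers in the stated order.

@10  (10,3):3025·3+255→9330, (10,4):7770·4+3025→34105, (10,5):6951·5+7770→42525, (10,6):2646·6+6951→22827, (10,7):462·7+2646→5880
@11  (11,4):34105·4+9330→145750, (11,5):42525·5+34105→246730, (11,6):22827·6+42525→179487, (11,7):5880·7+22827→63987
@12  (12,5):246730·5+145750→1379400, (12,6):179487·6+246730→1323652, (12,7):63987·7+179487→627396
Read S(12,5) = 1379400, S(12,6) = 1323652, S(12,7) = 627396.

1379400, 1323652, 627396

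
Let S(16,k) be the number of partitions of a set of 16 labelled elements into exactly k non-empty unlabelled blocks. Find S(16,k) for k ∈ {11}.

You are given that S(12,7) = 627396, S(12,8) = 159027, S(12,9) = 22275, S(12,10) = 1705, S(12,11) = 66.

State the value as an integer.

[13] T[13,8]:8*159027+627396=1899612 · T[13,9]:9*22275+159027=359502 · T[13,10]:10*1705+22275=39325 · T[13,11]:11*66+1705=2431
[14] T[14,9]:9*359502+1899612=5135130 · T[14,10]:10*39325+359502=752752 · T[14,11]:11*2431+39325=66066
[15] T[15,10]:10*752752+5135130=12662650 · T[15,11]:11*66066+752752=1479478
[16] T[16,11]:11*1479478+12662650=28936908
Read S(16,11) = 28936908.

28936908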